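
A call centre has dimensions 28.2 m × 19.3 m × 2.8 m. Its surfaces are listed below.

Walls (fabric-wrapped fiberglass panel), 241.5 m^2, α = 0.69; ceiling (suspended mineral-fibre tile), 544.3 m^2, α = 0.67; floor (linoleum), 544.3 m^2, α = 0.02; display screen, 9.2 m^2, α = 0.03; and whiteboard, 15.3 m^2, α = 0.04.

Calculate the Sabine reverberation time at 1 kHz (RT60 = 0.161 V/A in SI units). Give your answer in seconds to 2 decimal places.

Summing Sᵢαᵢ: 166.635 + 364.681 + 10.886 + 0.276 + 0.612 → A = 543.090 sabins.
V = 28.2·19.3·2.8 = 1523.928 m³.
RT60 = 0.161 · V / A = 0.161 × 1523.928 / 543.090 = 0.45 s.

0.45 s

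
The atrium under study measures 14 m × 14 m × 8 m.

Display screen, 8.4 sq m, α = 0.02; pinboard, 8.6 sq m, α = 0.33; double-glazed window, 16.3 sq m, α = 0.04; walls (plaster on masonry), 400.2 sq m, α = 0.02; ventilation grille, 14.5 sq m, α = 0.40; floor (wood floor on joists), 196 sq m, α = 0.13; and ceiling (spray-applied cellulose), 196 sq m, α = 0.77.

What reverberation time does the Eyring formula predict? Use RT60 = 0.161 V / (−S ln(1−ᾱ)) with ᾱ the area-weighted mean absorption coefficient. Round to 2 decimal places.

S = Σ Sᵢ = 840.0 sq m.
Absorption A = 8.4·0.02 + 8.6·0.33 + 16.3·0.04 + 400.2·0.02 + 14.5·0.40 + 196·0.13 + 196·0.77 = 193.862 sabins.
ᾱ = 193.862 / 840.0 = 0.2308.
−S·ln(1−ᾱ) = −840.0 × ln(1 − 0.2308) = 220.420.
V = 14 × 14 × 8 = 1568 m³.
T = 0.161·V/[−S·ln(1−ᾱ)] = 0.161·1568/220.420 = 1.15 s.

1.15 seconds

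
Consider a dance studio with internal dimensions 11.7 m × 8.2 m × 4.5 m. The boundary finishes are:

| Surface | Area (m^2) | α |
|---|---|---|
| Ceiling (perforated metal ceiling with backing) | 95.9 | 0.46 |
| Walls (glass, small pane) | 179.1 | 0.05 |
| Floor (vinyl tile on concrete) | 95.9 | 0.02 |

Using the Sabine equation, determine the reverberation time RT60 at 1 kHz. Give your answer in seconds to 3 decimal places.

Total absorption A = 95.9·0.46 + 179.1·0.05 + 95.9·0.02
  = 44.114 + 8.955 + 1.918 = 54.987 m^2 sabins.
V = 11.7·8.2·4.5 = 431.73 m³.
Sabine: RT60 = 0.161 × 431.73 / 54.987 = 1.264 s.

1.264 seconds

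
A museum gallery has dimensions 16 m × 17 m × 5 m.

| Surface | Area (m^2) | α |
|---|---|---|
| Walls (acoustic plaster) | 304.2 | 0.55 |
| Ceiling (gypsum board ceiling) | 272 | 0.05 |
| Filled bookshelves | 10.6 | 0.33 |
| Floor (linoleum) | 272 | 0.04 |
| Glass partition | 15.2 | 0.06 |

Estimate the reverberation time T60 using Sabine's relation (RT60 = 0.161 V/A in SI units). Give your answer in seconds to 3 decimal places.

Equivalent absorption area: A = 304.2×0.55 + 272×0.05 + 10.6×0.33 + 272×0.04 + 15.2×0.06 = 196.200 m^2.
V = 16·17·5 = 1360 m³.
Sabine: RT60 = 0.161 × 1360 / 196.200 = 1.116 s.

1.116 seconds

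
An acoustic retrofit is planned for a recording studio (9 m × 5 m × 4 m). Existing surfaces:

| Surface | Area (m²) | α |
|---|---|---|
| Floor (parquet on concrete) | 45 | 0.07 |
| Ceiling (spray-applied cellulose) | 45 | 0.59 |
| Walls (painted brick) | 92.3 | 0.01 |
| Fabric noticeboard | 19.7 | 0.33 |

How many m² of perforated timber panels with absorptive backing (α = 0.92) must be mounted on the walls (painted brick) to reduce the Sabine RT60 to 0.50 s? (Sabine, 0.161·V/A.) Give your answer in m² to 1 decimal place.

22.9

Total absorption A₁ = 45·0.07 + 45·0.59 + 92.3·0.01 + 19.7·0.33
  = 3.150 + 26.550 + 0.923 + 6.501 = 37.124 m² sabins.
Required A₂ = 0.161·180/0.50 = 57.960 sabins.
ΔA needed = 57.960 − 37.124 = 20.836 sabins.
Each m² of panel replacing the walls (painted brick) adds (0.92 − 0.01) = 0.91 sabins.
Area = ΔA/Δα = 20.836/0.91 = 22.9 m².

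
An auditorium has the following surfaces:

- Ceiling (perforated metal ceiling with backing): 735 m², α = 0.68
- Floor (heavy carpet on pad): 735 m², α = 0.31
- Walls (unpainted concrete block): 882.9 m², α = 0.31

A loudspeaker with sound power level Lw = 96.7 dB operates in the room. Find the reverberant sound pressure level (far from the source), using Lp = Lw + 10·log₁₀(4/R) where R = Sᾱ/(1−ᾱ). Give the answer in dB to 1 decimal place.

70.3 dB

Σ(Sᵢαᵢ) = 735×0.68 + 735×0.31 + 882.9×0.31 = 1001.349; total area S = 2352.9 m².
ᾱ = 1001.349/2352.9 = 0.4256; R = Sᾱ/(1−ᾱ) = 1001.349/(1−0.4256) = 1743.296 m².
Lp = 96.7 + 10·log₁₀(4/1743.296) = 96.7 + (-26.39) = 70.3 dB.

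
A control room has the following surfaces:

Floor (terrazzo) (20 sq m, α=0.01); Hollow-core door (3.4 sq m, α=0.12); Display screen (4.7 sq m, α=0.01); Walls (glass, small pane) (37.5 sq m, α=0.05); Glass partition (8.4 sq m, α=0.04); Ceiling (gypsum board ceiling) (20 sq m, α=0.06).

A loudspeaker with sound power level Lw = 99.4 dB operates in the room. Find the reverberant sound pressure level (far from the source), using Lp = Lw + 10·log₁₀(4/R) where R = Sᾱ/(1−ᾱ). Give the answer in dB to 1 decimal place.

Σ(Sᵢαᵢ) = 20×0.01 + 3.4×0.12 + 4.7×0.01 + 37.5×0.05 + 8.4×0.04 + 20×0.06 = 4.066; total area S = 94.0 sq m.
ᾱ = 0.0433, so room constant R = A/(1−ᾱ) = 4.250 sq m.
Lp = 99.4 + 10·log₁₀(4/4.250) = 99.4 + (-0.26) = 99.1 dB.

99.1 dB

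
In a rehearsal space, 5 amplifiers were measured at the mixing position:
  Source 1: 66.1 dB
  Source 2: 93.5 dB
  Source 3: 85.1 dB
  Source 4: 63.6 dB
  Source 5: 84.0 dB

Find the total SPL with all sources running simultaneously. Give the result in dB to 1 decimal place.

94.5 dB

Σ 10^(Lᵢ/10) = 2.82e+09.
L_total = 10·log₁₀(2.82e+09) = 94.5 dB.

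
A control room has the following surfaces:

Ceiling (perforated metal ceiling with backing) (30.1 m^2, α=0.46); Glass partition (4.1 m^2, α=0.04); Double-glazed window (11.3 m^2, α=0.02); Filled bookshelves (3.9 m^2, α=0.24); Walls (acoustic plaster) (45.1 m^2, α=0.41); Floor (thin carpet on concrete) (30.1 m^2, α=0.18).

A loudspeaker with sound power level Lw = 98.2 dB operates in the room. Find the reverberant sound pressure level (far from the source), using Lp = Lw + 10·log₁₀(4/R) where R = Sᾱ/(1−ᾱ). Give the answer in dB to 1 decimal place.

A = 39.081 sabins; S = 124.6 m^2.
ᾱ = 0.3137, so room constant R = A/(1−ᾱ) = 56.944 m^2.
Lp = 98.2 + 10·log₁₀(4/56.944) = 98.2 + (-11.53) = 86.7 dB.

86.7 dB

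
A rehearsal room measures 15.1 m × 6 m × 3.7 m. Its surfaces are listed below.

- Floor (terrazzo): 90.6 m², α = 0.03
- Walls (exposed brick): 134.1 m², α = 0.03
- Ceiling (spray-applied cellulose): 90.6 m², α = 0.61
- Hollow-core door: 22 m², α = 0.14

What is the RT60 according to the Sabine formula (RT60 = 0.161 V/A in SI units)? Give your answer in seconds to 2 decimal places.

Total absorption A = 90.6×0.03 + 134.1×0.03 + 90.6×0.61 + 22×0.14
  = 2.718 + 4.023 + 55.266 + 3.080 = 65.087 m² sabins.
Volume V = 15.1 × 6 × 3.7 = 335.22 m³.
Sabine: RT60 = 0.161 × 335.22 / 65.087 = 0.83 s.

0.83 seconds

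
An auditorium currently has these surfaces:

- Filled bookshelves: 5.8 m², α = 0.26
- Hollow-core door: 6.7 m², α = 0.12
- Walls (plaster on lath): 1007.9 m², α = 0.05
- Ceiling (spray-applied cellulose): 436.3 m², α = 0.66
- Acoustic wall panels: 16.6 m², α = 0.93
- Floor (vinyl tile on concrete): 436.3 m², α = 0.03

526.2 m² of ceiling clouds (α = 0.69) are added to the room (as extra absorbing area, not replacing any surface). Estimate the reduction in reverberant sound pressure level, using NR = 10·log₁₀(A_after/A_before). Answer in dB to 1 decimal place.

3.0 dB

Summing Sᵢαᵢ: 1.508 + 0.804 + 50.395 + 287.958 + 15.438 + 13.089 → A_before = 369.192 sabins.
Treatment contributes 526.2·0.69 = 363.078 sabins.
New total A_after = 732.270 sabins.
Reduction = 10 log₁₀(A_after/A_before) = 10 log₁₀(1.9834) = 3.0 dB.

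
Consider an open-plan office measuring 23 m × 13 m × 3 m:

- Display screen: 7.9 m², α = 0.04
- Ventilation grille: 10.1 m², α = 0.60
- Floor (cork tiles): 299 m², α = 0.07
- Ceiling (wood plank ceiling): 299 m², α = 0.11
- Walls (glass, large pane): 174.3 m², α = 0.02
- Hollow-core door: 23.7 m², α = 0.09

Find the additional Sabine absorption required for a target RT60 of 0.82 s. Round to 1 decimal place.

110.3 sabins

Total absorption A₁ = 7.9×0.04 + 10.1×0.60 + 299×0.07 + 299×0.11 + 174.3×0.02 + 23.7×0.09
  = 0.316 + 6.060 + 20.930 + 32.890 + 3.486 + 2.133 = 65.815 m² sabins.
Target A₂ = 0.161·897/0.82 = 176.118 sabins (V = 897 m³).
ΔA = A₂ − A₁ = 176.118 − 65.815 = 110.3 sabins.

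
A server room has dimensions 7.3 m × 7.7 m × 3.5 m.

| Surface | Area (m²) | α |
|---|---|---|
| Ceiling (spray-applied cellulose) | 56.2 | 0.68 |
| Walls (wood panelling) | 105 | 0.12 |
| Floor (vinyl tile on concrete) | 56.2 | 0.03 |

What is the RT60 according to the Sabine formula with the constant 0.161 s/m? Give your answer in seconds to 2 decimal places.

0.60 s

Total absorption A = 56.2*0.68 + 105*0.12 + 56.2*0.03
  = 38.216 + 12.600 + 1.686 = 52.502 m² sabins.
Volume V = 7.3 × 7.7 × 3.5 = 196.735 m³.
RT60 = 0.161 · V / A = 0.161 × 196.735 / 52.502 = 0.60 s.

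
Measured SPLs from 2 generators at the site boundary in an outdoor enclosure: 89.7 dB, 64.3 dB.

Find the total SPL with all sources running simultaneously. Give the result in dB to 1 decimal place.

89.7 dB

Σ 10^(Lᵢ/10) = 9.359e+08.
Combined level = 10 log₁₀(9.359e+08) = 89.7 dB.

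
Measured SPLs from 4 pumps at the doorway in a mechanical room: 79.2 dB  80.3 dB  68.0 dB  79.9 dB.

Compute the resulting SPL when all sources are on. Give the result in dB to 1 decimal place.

Σ 10^(Lᵢ/10) = 2.944e+08.
Back to dB: 10·log₁₀ Σ = 84.7 dB.

84.7 dB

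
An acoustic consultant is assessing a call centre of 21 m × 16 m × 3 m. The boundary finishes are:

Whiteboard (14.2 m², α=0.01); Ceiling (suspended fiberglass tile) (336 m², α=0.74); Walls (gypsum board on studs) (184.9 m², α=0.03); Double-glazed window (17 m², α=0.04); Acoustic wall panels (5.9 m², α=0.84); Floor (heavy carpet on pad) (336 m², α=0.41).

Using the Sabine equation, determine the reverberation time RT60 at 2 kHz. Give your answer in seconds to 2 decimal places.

0.41 s

Total absorption A = 14.2·0.01 + 336·0.74 + 184.9·0.03 + 17·0.04 + 5.9·0.84 + 336·0.41
  = 0.142 + 248.640 + 5.547 + 0.680 + 4.956 + 137.760 = 397.725 m² sabins.
Volume V = 21 × 16 × 3 = 1008 m³.
RT60 = 0.161 · V / A = 0.161 × 1008 / 397.725 = 0.41 s.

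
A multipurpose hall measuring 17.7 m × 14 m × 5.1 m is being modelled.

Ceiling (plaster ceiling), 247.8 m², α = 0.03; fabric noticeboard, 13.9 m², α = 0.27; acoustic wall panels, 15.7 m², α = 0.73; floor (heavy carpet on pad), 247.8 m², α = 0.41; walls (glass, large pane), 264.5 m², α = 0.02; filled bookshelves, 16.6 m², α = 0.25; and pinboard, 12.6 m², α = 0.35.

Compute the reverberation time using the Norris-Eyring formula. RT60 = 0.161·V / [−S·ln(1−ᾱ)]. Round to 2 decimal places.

1.35 s

S = Σ Sᵢ = 818.9 m².
Σ(Sᵢαᵢ) = 247.8·0.03 + 13.9·0.27 + 15.7·0.73 + 247.8·0.41 + 264.5·0.02 + 16.6·0.25 + 12.6·0.35 = 138.096.
Mean coefficient ᾱ = A/S = 0.1686.
−S·ln(1−ᾱ) = −818.9 × ln(1 − 0.1686) = 151.205.
V = 17.7 × 14 × 5.1 = 1263.78 m³.
T = 0.161·V/[−S·ln(1−ᾱ)] = 0.161·1263.78/151.205 = 1.35 s.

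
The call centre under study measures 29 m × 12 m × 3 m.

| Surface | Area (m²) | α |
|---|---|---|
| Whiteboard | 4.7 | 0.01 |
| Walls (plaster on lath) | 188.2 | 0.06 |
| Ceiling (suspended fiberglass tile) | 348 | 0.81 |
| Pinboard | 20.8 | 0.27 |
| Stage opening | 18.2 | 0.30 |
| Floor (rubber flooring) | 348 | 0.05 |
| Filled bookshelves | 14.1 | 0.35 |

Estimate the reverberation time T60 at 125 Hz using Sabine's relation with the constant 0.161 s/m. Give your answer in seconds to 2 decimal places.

A = Σ Sᵢαᵢ = 4.7·0.01 + 188.2·0.06 + 348·0.81 + 20.8·0.27 + 18.2·0.30 + 348·0.05 + 14.1·0.35 = 326.630 sabins.
V = 29·12·3 = 1044 m³.
RT60 = 0.161 · V / A = 0.161 × 1044 / 326.630 = 0.51 s.

0.51 s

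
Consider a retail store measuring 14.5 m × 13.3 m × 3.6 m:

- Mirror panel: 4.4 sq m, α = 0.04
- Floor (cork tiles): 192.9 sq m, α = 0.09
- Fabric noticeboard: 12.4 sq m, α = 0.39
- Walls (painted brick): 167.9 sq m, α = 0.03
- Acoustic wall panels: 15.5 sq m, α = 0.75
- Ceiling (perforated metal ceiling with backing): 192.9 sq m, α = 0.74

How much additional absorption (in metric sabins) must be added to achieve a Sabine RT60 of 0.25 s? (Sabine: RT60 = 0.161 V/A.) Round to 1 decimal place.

265.3 sabins

Total absorption A₁ = 4.4*0.04 + 192.9*0.09 + 12.4*0.39 + 167.9*0.03 + 15.5*0.75 + 192.9*0.74
  = 0.176 + 17.361 + 4.836 + 5.037 + 11.625 + 142.746 = 181.781 sq m sabins.
For T = 0.25 s, need A₂ = 0.161·V/T = 0.161·694.26/0.25 = 447.103 sabins.
Shortfall: 447.103 − 181.781 = 265.3 sabins.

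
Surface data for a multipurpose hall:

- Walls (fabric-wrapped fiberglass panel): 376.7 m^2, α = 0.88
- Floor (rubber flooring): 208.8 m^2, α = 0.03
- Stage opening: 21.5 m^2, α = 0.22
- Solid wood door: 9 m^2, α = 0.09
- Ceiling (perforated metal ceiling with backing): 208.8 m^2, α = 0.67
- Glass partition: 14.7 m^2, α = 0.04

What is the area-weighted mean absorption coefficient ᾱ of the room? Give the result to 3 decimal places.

S = Σ Sᵢ = 376.7 + 208.8 + 21.5 + 9 + 208.8 + 14.7 = 839.5 m^2.
Σ(Sᵢαᵢ) = 376.7×0.88 + 208.8×0.03 + 21.5×0.22 + 9×0.09 + 208.8×0.67 + 14.7×0.04 = 483.784.
ᾱ = 483.784 / 839.5 = 0.576.

0.576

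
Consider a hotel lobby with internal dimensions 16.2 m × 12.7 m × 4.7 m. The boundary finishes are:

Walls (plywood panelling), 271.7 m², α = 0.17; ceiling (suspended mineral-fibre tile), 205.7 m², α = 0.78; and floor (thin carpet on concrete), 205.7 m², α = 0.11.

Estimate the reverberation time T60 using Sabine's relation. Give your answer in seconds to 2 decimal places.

0.68 s

Total absorption A = 271.7×0.17 + 205.7×0.78 + 205.7×0.11
  = 46.189 + 160.446 + 22.627 = 229.262 m² sabins.
V = 16.2·12.7·4.7 = 966.978 m³.
Sabine: RT60 = 0.161 × 966.978 / 229.262 = 0.68 s.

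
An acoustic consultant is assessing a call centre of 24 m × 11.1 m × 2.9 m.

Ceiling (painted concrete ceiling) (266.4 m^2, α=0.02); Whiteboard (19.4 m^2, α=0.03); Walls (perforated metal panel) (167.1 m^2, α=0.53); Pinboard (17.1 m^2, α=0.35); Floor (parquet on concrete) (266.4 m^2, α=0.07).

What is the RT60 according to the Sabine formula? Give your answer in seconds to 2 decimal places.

1.04 seconds

Summing Sᵢαᵢ: 5.328 + 0.582 + 88.563 + 5.985 + 18.648 → A = 119.106 sabins.
V = 24·11.1·2.9 = 772.56 m³.
RT60 = 0.161 · V / A = 0.161 × 772.56 / 119.106 = 1.04 s.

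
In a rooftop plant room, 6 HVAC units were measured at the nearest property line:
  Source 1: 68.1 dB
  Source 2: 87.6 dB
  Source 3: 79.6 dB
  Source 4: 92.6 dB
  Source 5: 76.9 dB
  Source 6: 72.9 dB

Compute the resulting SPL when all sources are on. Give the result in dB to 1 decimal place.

Converting to relative power and adding: 10^(68.1/10) + 10^(87.6/10) + 10^(79.6/10) + 10^(92.6/10) + 10^(76.9/10) + 10^(72.9/10) = 2.561e+09.
L_total = 10·log₁₀(2.561e+09) = 94.1 dB.

94.1 dB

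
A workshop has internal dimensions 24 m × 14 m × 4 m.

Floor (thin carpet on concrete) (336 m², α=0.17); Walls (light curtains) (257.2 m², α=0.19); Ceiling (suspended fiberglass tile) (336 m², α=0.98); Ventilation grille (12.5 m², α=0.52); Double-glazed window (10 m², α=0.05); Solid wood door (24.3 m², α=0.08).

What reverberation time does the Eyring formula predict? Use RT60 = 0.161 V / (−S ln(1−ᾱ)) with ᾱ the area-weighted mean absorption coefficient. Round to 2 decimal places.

0.37 sec

S = Σ Sᵢ = 976.0 m².
Absorption A = 336×0.17 + 257.2×0.19 + 336×0.98 + 12.5×0.52 + 10×0.05 + 24.3×0.08 = 444.212 sabins.
Mean coefficient ᾱ = A/S = 0.4551.
−S·ln(1−ᾱ) = −976.0 × ln(1 − 0.4551) = 592.581.
V = 24 × 14 × 4 = 1344 m³.
RT60 = 0.161 × 1344 / 592.581 = 0.37 s.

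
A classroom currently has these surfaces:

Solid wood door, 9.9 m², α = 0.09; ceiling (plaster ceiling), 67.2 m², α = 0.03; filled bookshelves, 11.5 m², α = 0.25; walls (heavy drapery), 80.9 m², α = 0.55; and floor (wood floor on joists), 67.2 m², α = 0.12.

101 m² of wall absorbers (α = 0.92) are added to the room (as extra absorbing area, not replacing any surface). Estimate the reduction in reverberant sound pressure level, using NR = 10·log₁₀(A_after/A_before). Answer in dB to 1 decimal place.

Summing Sᵢαᵢ: 0.891 + 2.016 + 2.875 + 44.495 + 8.064 → A_before = 58.341 sabins.
Added absorption = 101 × 0.92 = 92.920 sabins.
A_after = 58.341 + 92.920 = 151.261 sabins.
Reduction = 10 log₁₀(A_after/A_before) = 10 log₁₀(2.5927) = 4.1 dB.

4.1 dB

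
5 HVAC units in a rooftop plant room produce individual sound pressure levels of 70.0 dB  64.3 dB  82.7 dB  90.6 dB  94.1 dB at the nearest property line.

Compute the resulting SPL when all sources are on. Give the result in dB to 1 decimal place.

95.9 dB

Converting to relative power and adding: 10^(70.0/10) + 10^(64.3/10) + 10^(82.7/10) + 10^(90.6/10) + 10^(94.1/10) = 3.917e+09.
L_total = 10·log₁₀(3.917e+09) = 95.9 dB.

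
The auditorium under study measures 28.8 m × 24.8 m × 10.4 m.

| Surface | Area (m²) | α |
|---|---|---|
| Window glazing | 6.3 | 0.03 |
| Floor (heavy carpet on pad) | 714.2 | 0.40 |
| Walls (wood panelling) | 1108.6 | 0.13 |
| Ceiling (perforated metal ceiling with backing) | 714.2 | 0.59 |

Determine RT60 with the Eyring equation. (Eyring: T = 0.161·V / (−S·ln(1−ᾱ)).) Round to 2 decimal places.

Total surface area S = 6.3 + 714.2 + 1108.6 + 714.2 = 2543.3 m².
Absorption A = 6.3×0.03 + 714.2×0.40 + 1108.6×0.13 + 714.2×0.59 = 851.365 sabins.
ᾱ = 851.365 / 2543.3 = 0.3347.
Eyring denominator: −S ln(1−ᾱ) = 1036.439.
V = 28.8 × 24.8 × 10.4 = 7428.096 m³.
T = 0.161·V/[−S·ln(1−ᾱ)] = 0.161·7428.096/1036.439 = 1.15 s.

1.15 seconds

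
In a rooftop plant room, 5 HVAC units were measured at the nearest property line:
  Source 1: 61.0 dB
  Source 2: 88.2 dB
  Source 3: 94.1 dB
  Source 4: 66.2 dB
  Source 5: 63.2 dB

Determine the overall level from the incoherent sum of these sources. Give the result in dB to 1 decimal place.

Σ 10^(Lᵢ/10) = 3.239e+09.
Back to dB: 10·log₁₀ Σ = 95.1 dB.

95.1 dB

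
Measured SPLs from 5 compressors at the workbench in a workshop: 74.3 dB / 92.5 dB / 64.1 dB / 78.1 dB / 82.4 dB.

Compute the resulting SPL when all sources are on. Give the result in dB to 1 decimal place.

93.1 dB

Σ 10^(Lᵢ/10) = 2.046e+09.
L_total = 10·log₁₀(2.046e+09) = 93.1 dB.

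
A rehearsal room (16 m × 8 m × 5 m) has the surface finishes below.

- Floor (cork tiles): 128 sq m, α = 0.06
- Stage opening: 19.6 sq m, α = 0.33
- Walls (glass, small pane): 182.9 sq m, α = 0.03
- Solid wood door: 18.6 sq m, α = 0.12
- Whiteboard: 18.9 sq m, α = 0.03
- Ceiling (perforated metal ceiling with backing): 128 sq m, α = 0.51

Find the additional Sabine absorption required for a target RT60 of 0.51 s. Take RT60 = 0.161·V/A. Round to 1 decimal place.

114.3 sabins

Summing Sᵢαᵢ: 7.680 + 6.468 + 5.487 + 2.232 + 0.567 + 65.280 → A₁ = 87.714 sabins.
Target A₂ = 0.161·640/0.51 = 202.039 sabins (V = 640 m³).
ΔA = A₂ − A₁ = 202.039 − 87.714 = 114.3 sabins.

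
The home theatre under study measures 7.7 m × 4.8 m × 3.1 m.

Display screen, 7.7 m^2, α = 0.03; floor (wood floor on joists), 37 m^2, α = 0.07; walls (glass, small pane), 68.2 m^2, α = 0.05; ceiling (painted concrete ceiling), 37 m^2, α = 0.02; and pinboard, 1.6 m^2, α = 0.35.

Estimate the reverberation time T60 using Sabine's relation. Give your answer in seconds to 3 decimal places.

2.449 seconds

Equivalent absorption area: A = 7.7·0.03 + 37·0.07 + 68.2·0.05 + 37·0.02 + 1.6·0.35 = 7.531 m^2.
V = 7.7·4.8·3.1 = 114.576 m³.
RT60 = 0.161 · V / A = 0.161 × 114.576 / 7.531 = 2.449 s.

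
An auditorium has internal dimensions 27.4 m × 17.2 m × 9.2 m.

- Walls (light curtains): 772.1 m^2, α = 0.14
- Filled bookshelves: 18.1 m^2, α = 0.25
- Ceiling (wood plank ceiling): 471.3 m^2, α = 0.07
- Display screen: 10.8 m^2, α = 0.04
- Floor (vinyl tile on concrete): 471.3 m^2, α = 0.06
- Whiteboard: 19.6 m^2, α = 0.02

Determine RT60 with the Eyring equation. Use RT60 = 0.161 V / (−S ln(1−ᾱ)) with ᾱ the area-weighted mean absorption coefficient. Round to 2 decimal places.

3.79 s

Total surface area S = 772.1 + 18.1 + 471.3 + 10.8 + 471.3 + 19.6 = 1763.2 m^2.
Σ(Sᵢαᵢ) = 772.1·0.14 + 18.1·0.25 + 471.3·0.07 + 10.8·0.04 + 471.3·0.06 + 19.6·0.02 = 174.712.
Mean coefficient ᾱ = A/S = 0.0991.
−S·ln(1−ᾱ) = −1763.2 × ln(1 − 0.0991) = 184.009.
V = 27.4 × 17.2 × 9.2 = 4335.776 m³.
RT60 = 0.161 × 4335.776 / 184.009 = 3.79 s.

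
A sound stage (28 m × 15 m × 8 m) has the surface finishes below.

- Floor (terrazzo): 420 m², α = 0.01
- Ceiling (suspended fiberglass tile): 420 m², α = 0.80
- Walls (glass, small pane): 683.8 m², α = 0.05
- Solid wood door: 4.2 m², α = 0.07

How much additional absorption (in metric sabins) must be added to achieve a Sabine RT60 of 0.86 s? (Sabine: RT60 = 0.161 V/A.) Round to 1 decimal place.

254.3 sabins

Total absorption A₁ = 420·0.01 + 420·0.80 + 683.8·0.05 + 4.2·0.07
  = 4.200 + 336.000 + 34.190 + 0.294 = 374.684 m² sabins.
Target A₂ = 0.161·3360/0.86 = 629.023 sabins (V = 3360 m³).
Additional absorption ΔA = 629.023 − 374.684 = 254.3 sabins.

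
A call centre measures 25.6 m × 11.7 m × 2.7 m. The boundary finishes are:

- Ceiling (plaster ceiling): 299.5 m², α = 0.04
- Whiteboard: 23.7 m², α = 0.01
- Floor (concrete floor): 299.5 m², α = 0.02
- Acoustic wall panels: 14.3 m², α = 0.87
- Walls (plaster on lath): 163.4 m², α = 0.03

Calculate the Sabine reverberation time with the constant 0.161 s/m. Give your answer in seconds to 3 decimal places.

3.662 s

Summing Sᵢαᵢ: 11.980 + 0.237 + 5.990 + 12.441 + 4.902 → A = 35.550 sabins.
Volume V = 25.6 × 11.7 × 2.7 = 808.704 m³.
Sabine: RT60 = 0.161 × 808.704 / 35.550 = 3.662 s.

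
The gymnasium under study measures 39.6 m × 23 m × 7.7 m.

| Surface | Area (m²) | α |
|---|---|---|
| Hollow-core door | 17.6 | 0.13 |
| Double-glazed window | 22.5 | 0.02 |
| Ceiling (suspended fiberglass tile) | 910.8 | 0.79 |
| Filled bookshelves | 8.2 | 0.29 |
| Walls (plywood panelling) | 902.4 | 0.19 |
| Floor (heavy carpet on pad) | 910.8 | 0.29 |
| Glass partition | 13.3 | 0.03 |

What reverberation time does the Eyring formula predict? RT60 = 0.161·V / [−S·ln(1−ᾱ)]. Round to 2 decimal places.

0.75 seconds

S = Σ Sᵢ = 2785.6 m².
Σ(Sᵢαᵢ) = 17.6·0.13 + 22.5·0.02 + 910.8·0.79 + 8.2·0.29 + 902.4·0.19 + 910.8·0.29 + 13.3·0.03 = 1160.635.
Mean coefficient ᾱ = A/S = 0.4167.
Eyring denominator: −S ln(1−ᾱ) = 1501.588.
V = 39.6 × 23 × 7.7 = 7013.16 m³.
RT60 = 0.161 × 7013.16 / 1501.588 = 0.75 s.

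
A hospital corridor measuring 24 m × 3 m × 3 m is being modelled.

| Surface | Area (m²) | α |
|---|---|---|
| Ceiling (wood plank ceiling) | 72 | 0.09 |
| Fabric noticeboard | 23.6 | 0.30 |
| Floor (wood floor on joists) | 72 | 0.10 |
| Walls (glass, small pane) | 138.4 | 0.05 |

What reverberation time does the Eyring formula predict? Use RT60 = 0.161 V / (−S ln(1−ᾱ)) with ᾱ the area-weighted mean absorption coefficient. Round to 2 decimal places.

1.20 s

Total surface area S = 72 + 23.6 + 72 + 138.4 = 306.0 m².
Absorption A = 72×0.09 + 23.6×0.30 + 72×0.10 + 138.4×0.05 = 27.680 sabins.
Mean coefficient ᾱ = A/S = 0.0905.
−S·ln(1−ᾱ) = −306.0 × ln(1 − 0.0905) = 29.027.
V = 24 × 3 × 3 = 216 m³.
T = 0.161·V/[−S·ln(1−ᾱ)] = 0.161·216/29.027 = 1.20 s.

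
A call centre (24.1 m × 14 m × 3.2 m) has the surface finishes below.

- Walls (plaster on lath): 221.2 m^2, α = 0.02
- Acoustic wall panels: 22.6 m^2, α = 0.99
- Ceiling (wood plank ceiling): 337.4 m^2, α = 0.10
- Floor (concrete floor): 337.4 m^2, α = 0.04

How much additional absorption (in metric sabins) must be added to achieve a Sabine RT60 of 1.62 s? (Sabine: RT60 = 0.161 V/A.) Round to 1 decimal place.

Total absorption A₁ = 221.2·0.02 + 22.6·0.99 + 337.4·0.10 + 337.4·0.04
  = 4.424 + 22.374 + 33.740 + 13.496 = 74.034 m^2 sabins.
V = 1079.68 m³. Required absorption A₂ = 0.161 × 1079.68 / 1.62 = 107.302 sabins.
ΔA = A₂ − A₁ = 107.302 − 74.034 = 33.3 sabins.

33.3 sabins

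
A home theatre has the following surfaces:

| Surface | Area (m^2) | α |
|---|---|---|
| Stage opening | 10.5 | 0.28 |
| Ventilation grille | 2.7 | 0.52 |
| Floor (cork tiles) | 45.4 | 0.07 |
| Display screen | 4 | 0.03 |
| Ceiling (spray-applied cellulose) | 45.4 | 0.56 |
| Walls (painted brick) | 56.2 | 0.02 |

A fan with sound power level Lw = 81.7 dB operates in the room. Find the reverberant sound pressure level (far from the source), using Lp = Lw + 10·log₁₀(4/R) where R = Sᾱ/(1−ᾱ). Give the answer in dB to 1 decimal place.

Σ(Sᵢαᵢ) = 10.5·0.28 + 2.7·0.52 + 45.4·0.07 + 4·0.03 + 45.4·0.56 + 56.2·0.02 = 34.190; total area S = 164.2 m^2.
ᾱ = 34.190/164.2 = 0.2082; R = Sᾱ/(1−ᾱ) = 34.190/(1−0.2082) = 43.180 m^2.
Lp = 81.7 + 10·log₁₀(4/43.180) = 81.7 + (-10.33) = 71.4 dB.

71.4 dB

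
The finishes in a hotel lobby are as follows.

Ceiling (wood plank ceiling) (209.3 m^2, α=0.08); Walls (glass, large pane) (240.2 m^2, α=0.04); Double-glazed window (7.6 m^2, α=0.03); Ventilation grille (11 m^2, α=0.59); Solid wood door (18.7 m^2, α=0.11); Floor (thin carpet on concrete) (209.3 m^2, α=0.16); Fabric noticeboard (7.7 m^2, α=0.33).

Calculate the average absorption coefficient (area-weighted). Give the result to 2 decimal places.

0.10

Total surface area S = 703.8 m^2.
Σ(Sᵢαᵢ) = 209.3×0.08 + 240.2×0.04 + 7.6×0.03 + 11×0.59 + 18.7×0.11 + 209.3×0.16 + 7.7×0.33 = 71.156.
ᾱ = A/S = 0.10.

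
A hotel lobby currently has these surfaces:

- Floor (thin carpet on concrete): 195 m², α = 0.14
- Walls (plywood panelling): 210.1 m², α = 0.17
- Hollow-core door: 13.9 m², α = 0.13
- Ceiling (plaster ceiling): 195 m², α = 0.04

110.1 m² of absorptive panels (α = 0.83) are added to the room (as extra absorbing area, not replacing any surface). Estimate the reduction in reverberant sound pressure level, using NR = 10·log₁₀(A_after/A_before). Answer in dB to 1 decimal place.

3.5 dB

Total absorption A_before = 195×0.14 + 210.1×0.17 + 13.9×0.13 + 195×0.04
  = 27.300 + 35.717 + 1.807 + 7.800 = 72.624 m² sabins.
Treatment contributes 110.1·0.83 = 91.383 sabins.
A_after = 72.624 + 91.383 = 164.007 sabins.
Reduction = 10 log₁₀(A_after/A_before) = 10 log₁₀(2.2583) = 3.5 dB.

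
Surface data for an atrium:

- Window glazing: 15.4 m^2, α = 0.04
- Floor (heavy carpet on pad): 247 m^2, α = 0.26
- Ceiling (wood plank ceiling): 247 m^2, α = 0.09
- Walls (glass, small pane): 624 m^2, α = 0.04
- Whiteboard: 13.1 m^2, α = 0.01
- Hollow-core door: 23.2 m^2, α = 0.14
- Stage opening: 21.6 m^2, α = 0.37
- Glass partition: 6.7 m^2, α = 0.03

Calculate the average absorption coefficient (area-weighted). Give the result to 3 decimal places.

0.103

Total surface area S = 1198.0 m^2.
Weighted sum Σ Sα = 123.598.
ᾱ = A/S = 0.103.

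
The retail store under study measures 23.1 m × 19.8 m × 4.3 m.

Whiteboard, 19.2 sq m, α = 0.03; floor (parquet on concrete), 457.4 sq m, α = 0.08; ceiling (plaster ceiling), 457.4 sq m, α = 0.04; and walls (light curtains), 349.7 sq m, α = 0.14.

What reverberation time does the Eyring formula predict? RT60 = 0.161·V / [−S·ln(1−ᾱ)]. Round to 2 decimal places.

S = Σ Sᵢ = 1283.7 sq m.
Absorption A = 19.2·0.03 + 457.4·0.08 + 457.4·0.04 + 349.7·0.14 = 104.422 sabins.
ᾱ = 104.422 / 1283.7 = 0.0813.
Eyring denominator: −S ln(1−ᾱ) = 108.852.
V = 23.1 × 19.8 × 4.3 = 1966.734 m³.
RT60 = 0.161 × 1966.734 / 108.852 = 2.91 s.

2.91 s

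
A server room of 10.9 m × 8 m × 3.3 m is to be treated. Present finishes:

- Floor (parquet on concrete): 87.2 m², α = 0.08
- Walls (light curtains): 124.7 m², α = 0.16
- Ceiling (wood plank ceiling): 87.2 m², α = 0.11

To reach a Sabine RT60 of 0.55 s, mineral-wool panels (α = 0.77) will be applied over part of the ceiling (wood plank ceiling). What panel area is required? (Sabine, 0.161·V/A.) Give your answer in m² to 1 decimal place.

72.3

Total absorption A₁ = 87.2×0.08 + 124.7×0.16 + 87.2×0.11
  = 6.976 + 19.952 + 9.592 = 36.520 m² sabins.
Required A₂ = 0.161·287.76/0.55 = 84.235 sabins.
ΔA needed = 84.235 − 36.520 = 47.715 sabins.
Each m² of panel replacing the ceiling (wood plank ceiling) adds (0.77 − 0.11) = 0.66 sabins.
Area = ΔA/Δα = 47.715/0.66 = 72.3 m².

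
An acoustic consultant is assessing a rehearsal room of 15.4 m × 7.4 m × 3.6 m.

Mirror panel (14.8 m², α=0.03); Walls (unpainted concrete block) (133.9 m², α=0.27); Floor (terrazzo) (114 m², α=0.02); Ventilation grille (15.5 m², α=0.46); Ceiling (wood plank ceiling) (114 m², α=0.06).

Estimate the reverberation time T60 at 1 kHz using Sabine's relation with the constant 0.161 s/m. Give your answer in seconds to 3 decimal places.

1.250 s

Summing Sᵢαᵢ: 0.444 + 36.153 + 2.280 + 7.130 + 6.840 → A = 52.847 sabins.
Volume V = 15.4 × 7.4 × 3.6 = 410.256 m³.
T = 0.161 V/A = 0.161·410.256/52.847 = 1.250 s.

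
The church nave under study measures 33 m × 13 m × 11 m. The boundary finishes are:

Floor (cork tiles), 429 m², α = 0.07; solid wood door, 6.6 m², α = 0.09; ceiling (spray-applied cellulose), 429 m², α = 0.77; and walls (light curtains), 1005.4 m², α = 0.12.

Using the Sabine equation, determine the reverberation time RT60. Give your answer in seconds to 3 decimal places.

A = Σ Sᵢαᵢ = 429*0.07 + 6.6*0.09 + 429*0.77 + 1005.4*0.12 = 481.602 sabins.
V = 33·13·11 = 4719 m³.
T = 0.161 V/A = 0.161·4719/481.602 = 1.578 s.

1.578 s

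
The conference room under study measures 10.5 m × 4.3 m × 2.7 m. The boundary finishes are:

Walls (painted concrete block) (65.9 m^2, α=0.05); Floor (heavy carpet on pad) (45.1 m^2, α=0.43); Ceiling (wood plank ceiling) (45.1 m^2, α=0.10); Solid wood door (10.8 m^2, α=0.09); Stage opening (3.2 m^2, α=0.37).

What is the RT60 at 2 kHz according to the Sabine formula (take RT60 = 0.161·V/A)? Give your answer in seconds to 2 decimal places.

0.67 s

Equivalent absorption area: A = 65.9*0.05 + 45.1*0.43 + 45.1*0.10 + 10.8*0.09 + 3.2*0.37 = 29.354 m^2.
Room volume: 121.905 m³.
Sabine: RT60 = 0.161 × 121.905 / 29.354 = 0.67 s.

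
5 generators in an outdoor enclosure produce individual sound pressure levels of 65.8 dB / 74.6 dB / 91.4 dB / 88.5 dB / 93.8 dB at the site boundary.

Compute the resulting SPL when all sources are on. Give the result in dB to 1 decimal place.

96.6 dB

Σ 10^(Lᵢ/10) = 4.52e+09.
Back to dB: 10·log₁₀ Σ = 96.6 dB.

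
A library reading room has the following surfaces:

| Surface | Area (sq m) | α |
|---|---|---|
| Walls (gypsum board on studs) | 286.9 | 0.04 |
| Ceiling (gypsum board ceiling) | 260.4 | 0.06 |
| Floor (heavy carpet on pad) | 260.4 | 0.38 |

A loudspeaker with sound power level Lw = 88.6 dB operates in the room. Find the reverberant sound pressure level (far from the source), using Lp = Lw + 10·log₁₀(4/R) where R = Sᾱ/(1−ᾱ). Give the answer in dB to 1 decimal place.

72.9 dB

A = 126.052 sabins; S = 807.7 sq m.
ᾱ = 0.1561, so room constant R = A/(1−ᾱ) = 149.368 sq m.
Lp = Lw + 10 log₁₀(4/R) = 88.6 -15.72 = 72.9 dB.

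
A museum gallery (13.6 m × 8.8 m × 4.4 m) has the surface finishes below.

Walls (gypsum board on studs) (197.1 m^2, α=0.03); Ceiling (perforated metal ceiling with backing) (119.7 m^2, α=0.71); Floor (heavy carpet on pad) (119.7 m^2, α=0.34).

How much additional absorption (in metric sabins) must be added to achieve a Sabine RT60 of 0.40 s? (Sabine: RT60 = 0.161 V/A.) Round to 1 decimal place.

Equivalent absorption area: A₁ = 197.1·0.03 + 119.7·0.71 + 119.7·0.34 = 131.598 m^2.
V = 526.592 m³. Required absorption A₂ = 0.161 × 526.592 / 0.40 = 211.953 sabins.
Additional absorption ΔA = 211.953 − 131.598 = 80.4 sabins.

80.4 sabins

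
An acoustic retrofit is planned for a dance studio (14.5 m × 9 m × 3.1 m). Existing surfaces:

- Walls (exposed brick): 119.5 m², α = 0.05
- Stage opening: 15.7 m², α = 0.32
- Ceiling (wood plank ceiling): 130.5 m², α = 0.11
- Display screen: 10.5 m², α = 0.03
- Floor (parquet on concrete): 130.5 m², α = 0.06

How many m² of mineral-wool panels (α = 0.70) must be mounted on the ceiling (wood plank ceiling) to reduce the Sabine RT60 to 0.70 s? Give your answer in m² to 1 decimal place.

100.9

A₁ = Σ Sᵢαᵢ = 119.5*0.05 + 15.7*0.32 + 130.5*0.11 + 10.5*0.03 + 130.5*0.06 = 33.499 sabins.
V = 404.55 m³. Target absorption A₂ = 0.161 × 404.55 / 0.70 = 93.047 sabins.
ΔA needed = 93.047 − 33.499 = 59.548 sabins.
Net gain per m²: Δα = 0.70 − 0.11 = 0.59.
Area = ΔA/Δα = 59.548/0.59 = 100.9 m².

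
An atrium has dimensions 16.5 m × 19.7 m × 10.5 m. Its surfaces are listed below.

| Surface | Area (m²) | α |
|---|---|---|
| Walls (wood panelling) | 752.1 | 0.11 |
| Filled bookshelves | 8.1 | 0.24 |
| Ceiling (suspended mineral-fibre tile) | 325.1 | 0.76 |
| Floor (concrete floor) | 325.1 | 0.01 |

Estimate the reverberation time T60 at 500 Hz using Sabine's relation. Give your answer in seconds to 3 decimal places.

A = Σ Sᵢαᵢ = 752.1*0.11 + 8.1*0.24 + 325.1*0.76 + 325.1*0.01 = 335.002 sabins.
Volume V = 16.5 × 19.7 × 10.5 = 3413.025 m³.
T = 0.161 V/A = 0.161·3413.025/335.002 = 1.640 s.

1.640 s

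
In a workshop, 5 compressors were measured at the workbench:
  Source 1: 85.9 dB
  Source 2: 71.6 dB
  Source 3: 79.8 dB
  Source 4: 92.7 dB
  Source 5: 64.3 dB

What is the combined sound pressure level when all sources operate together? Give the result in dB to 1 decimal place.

Σ 10^(Lᵢ/10) = 2.364e+09.
Combined level = 10 log₁₀(2.364e+09) = 93.7 dB.

93.7 dB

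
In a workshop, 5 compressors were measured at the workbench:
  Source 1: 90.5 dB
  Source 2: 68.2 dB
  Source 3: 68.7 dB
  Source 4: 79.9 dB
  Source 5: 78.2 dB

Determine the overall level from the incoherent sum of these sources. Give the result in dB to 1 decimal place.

Σ 10^(Lᵢ/10) = 1.3e+09.
L_total = 10·log₁₀(1.3e+09) = 91.1 dB.

91.1 dB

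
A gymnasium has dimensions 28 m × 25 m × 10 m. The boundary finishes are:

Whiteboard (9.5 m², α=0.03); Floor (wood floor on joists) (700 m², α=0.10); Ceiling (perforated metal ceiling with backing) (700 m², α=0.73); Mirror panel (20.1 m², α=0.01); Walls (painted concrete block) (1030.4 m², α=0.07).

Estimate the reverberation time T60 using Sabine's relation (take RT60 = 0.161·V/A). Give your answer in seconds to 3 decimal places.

1.724 s

Summing Sᵢαᵢ: 0.285 + 70.000 + 511.000 + 0.201 + 72.128 → A = 653.614 sabins.
Room volume: 7000 m³.
Sabine: RT60 = 0.161 × 7000 / 653.614 = 1.724 s.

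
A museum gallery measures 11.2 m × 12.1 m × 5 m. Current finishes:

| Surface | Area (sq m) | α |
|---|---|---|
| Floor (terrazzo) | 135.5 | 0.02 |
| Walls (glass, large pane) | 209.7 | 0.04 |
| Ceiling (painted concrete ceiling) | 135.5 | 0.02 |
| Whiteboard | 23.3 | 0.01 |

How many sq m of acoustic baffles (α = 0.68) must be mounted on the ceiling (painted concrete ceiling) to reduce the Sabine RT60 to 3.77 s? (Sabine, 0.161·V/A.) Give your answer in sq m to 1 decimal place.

22.6

Total absorption A₁ = 135.5*0.02 + 209.7*0.04 + 135.5*0.02 + 23.3*0.01
  = 2.710 + 8.388 + 2.710 + 0.233 = 14.041 sq m sabins.
V = 677.6 m³. Target absorption A₂ = 0.161 × 677.6 / 3.77 = 28.937 sabins.
Absorption to add: 28.937 − 14.041 = 14.896 sabins.
Each sq m of panel replacing the ceiling (painted concrete ceiling) adds (0.68 − 0.02) = 0.66 sabins.
Panel area = 14.896 / 0.66 = 22.6 sq m.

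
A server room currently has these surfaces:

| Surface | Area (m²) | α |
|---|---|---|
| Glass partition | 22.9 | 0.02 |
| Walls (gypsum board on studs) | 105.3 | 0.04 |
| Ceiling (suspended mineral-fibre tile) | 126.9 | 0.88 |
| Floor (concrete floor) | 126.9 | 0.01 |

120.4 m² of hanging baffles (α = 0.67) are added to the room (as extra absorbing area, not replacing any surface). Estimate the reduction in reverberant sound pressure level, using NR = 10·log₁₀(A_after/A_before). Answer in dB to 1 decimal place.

2.3 dB

Equivalent absorption area: A_before = 22.9·0.02 + 105.3·0.04 + 126.9·0.88 + 126.9·0.01 = 117.611 m².
Treatment contributes 120.4·0.67 = 80.668 sabins.
A_after = 117.611 + 80.668 = 198.279 sabins.
NR = 10·log₁₀(198.279/117.611) = 2.3 dB.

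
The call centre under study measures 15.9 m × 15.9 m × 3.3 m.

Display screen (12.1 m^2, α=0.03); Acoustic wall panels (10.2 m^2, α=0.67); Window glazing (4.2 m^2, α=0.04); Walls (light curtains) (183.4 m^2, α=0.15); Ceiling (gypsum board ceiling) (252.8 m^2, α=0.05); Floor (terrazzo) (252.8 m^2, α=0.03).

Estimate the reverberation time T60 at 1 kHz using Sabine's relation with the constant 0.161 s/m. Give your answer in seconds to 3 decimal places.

Summing Sᵢαᵢ: 0.363 + 6.834 + 0.168 + 27.510 + 12.640 + 7.584 → A = 55.099 sabins.
V = 15.9·15.9·3.3 = 834.273 m³.
RT60 = 0.161 · V / A = 0.161 × 834.273 / 55.099 = 2.438 s.

2.438 s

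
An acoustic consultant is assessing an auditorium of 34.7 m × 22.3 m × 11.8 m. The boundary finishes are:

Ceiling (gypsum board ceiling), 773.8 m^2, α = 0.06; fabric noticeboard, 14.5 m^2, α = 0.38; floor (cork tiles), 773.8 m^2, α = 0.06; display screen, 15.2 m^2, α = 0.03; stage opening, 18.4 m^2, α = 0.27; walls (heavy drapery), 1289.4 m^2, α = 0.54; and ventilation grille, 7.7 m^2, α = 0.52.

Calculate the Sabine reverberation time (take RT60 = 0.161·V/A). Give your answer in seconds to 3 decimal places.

1.828 seconds

Total absorption A = 773.8*0.06 + 14.5*0.38 + 773.8*0.06 + 15.2*0.03 + 18.4*0.27 + 1289.4*0.54 + 7.7*0.52
  = 46.428 + 5.510 + 46.428 + 0.456 + 4.968 + 696.276 + 4.004 = 804.070 m^2 sabins.
V = 34.7·22.3·11.8 = 9130.958 m³.
RT60 = 0.161 · V / A = 0.161 × 9130.958 / 804.070 = 1.828 s.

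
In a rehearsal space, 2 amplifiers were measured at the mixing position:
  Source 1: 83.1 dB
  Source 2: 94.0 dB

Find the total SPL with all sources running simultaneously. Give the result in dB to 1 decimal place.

Sum in the linear (power) domain: Σ 10^(Lᵢ/10) = 10^(83.1/10) + 10^(94.0/10) = 2.716e+09.
Combined level = 10 log₁₀(2.716e+09) = 94.3 dB.

94.3 dB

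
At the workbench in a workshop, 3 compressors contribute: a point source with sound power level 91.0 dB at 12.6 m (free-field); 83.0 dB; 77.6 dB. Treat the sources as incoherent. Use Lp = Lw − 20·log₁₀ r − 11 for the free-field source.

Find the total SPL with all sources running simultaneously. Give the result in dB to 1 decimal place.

84.1 dB

Source at 12.6 m: Lp = 91.0 − 20·log₁₀(12.6) − 11 = 58.0 dB.
Converting to relative power and adding: 10^(58.0/10) + 10^(83.0/10) + 10^(77.6/10) = 2.577e+08.
Back to dB: 10·log₁₀ Σ = 84.1 dB.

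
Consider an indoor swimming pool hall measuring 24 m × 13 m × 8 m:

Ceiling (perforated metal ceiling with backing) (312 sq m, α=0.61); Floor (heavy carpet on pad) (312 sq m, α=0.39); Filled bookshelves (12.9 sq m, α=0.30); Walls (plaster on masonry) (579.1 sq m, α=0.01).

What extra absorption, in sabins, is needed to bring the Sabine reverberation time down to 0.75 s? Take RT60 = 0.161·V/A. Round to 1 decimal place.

214.1 sabins

Summing Sᵢαᵢ: 190.320 + 121.680 + 3.870 + 5.791 → A₁ = 321.661 sabins.
For T = 0.75 s, need A₂ = 0.161·V/T = 0.161·2496/0.75 = 535.808 sabins.
Shortfall: 535.808 − 321.661 = 214.1 sabins.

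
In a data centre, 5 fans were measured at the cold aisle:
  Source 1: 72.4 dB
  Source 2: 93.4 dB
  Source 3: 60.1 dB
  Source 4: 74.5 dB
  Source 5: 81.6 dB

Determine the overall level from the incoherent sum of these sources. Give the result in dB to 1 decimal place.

Sum in the linear (power) domain: Σ 10^(Lᵢ/10) = 10^(72.4/10) + 10^(93.4/10) + 10^(60.1/10) + 10^(74.5/10) + 10^(81.6/10) = 2.379e+09.
Back to dB: 10·log₁₀ Σ = 93.8 dB.

93.8 dB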